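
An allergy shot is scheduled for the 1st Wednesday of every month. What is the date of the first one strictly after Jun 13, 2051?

Jul 5, 2051

Jun 2051 starts on a Thursday, so its 1st Wednesday is Jun 7, 2051 (6 days in).
That is not after Jun 13, 2051, so look at Jul 2051.
Jul 2051 starts on a Saturday, so its 1st Wednesday is Jul 5, 2051 (4 days in).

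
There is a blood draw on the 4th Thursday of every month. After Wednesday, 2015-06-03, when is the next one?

June 2015 starts on a Monday; its first Thursday is the 4th, so the 4th Thursday is the 25th — 2015-06-25.
2015-06-25 is after 2015-06-03, so that is the next one.

2015-06-25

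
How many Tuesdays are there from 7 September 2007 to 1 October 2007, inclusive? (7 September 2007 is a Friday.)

3

7 September 2007 is a Friday; the first Tuesday on or after it is 11 September 2007 (4 days later).
From 11 September 2007 to 1 October 2007: 19 + 1 = 20 days (rest of September, October).
20 ÷ 7 = 2 full weeks with remainder 6, so 2 more Tuesdays after the first → 3.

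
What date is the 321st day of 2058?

November 17, 2058

January has 31 days (321 − 31 = 290 remain).
February has 28 days (290 − 28 = 262 remain).
March has 31 days (262 − 31 = 231 remain).
April has 30 days (231 − 30 = 201 remain).
May has 31 days (201 − 31 = 170 remain).
June has 30 days (170 − 30 = 140 remain).
July has 31 days (140 − 31 = 109 remain).
August has 31 days (109 − 31 = 78 remain).
September has 30 days (78 − 30 = 48 remain).
October has 31 days (48 − 31 = 17 remain).
17 into November → November 17.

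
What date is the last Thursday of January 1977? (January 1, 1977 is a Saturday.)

January 1977 begins on a Saturday, so the first Thursday is January 6 (5 days later).
January 1977 has 31 days. Adding weeks: 6, 13, 20, 27 — the last one ≤ 31 is the 27th.

January 27, 1977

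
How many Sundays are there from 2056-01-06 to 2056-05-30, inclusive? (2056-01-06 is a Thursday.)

21

2056-01-06 is a Thursday; the first Sunday on or after it is 2056-01-09 (3 days later).
From 2056-01-09 to 2056-05-30: 22 + 29 + 31 + 30 + 30 = 142 days (rest of January, February, March, April, May).
142 ÷ 7 = 20 full weeks with remainder 2, so 20 more Sundays after the first → 21.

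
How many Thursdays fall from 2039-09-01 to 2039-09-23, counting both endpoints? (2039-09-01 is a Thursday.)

2039-09-01 is a Thursday; the first Thursday on or after it is 2039-09-01.
From 2039-09-01 to 2039-09-23 is 23 − 1 = 22 days.
22 ÷ 7 = 3 full weeks with remainder 1, so 3 more Thursdays after the first → 4.

4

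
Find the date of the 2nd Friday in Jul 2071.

Jul 2071 begins on a Wednesday, so the first Friday is Jul 3 (2 days later).
The 2nd Friday is 1 weeks later: 3 + 7 = 10.

Jul 10, 2071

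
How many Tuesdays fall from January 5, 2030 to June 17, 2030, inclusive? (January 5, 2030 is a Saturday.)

January 5, 2030 is a Saturday; the first Tuesday on or after it is January 8, 2030 (3 days later).
From January 8, 2030 to June 17, 2030: 23 + 28 + 31 + 30 + 31 + 17 = 160 days (rest of January, February, March, April, May, June).
160 ÷ 7 = 22 full weeks with remainder 6, so 22 more Tuesdays after the first → 23.

23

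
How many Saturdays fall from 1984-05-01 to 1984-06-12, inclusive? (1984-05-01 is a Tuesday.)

6

1984-05-01 is a Tuesday; the first Saturday on or after it is 1984-05-05 (4 days later).
From 1984-05-05 to 1984-06-12: 26 + 12 = 38 days (rest of May, June).
38 ÷ 7 = 5 full weeks with remainder 3, so 5 more Saturdays after the first → 6.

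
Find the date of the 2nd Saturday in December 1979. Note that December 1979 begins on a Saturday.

December 1979 begins on a Saturday, so the first Saturday is December 1.
The 2nd Saturday is 1 weeks later: 1 + 7 = 8.

8 December 1979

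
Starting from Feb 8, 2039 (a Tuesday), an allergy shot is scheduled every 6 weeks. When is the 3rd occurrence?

The 3rd occurrence is 2 intervals after the first: 2 × 42 = 84 days after Feb 8, 2039.
Feb has 28 days — 20 days to the end of Feb leaves 64.
Mar has 31 days (33 left).
Apr has 30 days (3 left).
3 days into May → May 3, 2039.

May 3, 2039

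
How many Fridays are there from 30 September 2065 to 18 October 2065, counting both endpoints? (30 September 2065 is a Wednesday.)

30 September 2065 is a Wednesday; the first Friday on or after it is 2 October 2065 (2 days later).
From 2 October 2065 to 18 October 2065 is 18 − 2 = 16 days.
16 ÷ 7 = 2 full weeks with remainder 2, so 2 more Fridays after the first → 3.

3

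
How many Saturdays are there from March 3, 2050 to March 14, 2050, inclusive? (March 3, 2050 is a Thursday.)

March 3, 2050 is a Thursday; the first Saturday on or after it is March 5, 2050 (2 days later).
From March 5, 2050 to March 14, 2050 is 14 − 5 = 9 days.
9 ÷ 7 = 1 full weeks with remainder 2, so 1 more Saturdays after the first → 2.

2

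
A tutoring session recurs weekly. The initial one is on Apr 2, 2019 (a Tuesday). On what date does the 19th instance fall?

Aug 6, 2019

The 19th occurrence is 18 intervals after the first: 18 × 7 = 126 days after Apr 2, 2019.
Apr has 30 days — 28 days to the end of Apr leaves 98.
May has 31 days (67 left).
Jun has 30 days (37 left).
Jul has 31 days (6 left).
6 days into Aug → Aug 6, 2019.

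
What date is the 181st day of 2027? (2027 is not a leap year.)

June 30, 2027

January has 31 days (181 − 31 = 150 remain).
February has 28 days (150 − 28 = 122 remain).
March has 31 days (122 − 31 = 91 remain).
April has 30 days (91 − 30 = 61 remain).
May has 31 days (61 − 31 = 30 remain).
30 into June → June 30.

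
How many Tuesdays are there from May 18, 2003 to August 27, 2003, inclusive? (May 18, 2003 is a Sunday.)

15

May 18, 2003 is a Sunday; the first Tuesday on or after it is May 20, 2003 (2 days later).
From May 20, 2003 to August 27, 2003: 11 + 30 + 31 + 27 = 99 days (rest of May, June, July, August).
99 ÷ 7 = 14 full weeks with remainder 1, so 14 more Tuesdays after the first → 15.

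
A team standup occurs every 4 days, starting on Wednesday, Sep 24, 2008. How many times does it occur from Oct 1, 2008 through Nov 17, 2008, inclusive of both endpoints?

12

Occurrences land 4·i days after Sep 24, 2008 for i = 0, 1, 2, …
Oct 1, 2008 is 7 days after the start; 7 ÷ 4 = 1 remainder 3; since the remainder is 3, round up to i = 2. First occurrence in the window: #3 on Oct 2, 2008 (2×4 = 8 days in).
Nov 17, 2008 is 54 days after the start; 54 ÷ 4 = 13 remainder 2. Last occurrence in the window: #14 on Nov 15, 2008.
Occurrences #3 through #14: 12 in total.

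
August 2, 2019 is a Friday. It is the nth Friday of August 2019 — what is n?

Day 2 falls in week ⌈2/7⌉ of the month.
Days 1–7 hold the 1st Friday, 8–14 the 2nd, 15–21 the 3rd, 22–28 the 4th, 29–31 the 5th.
2 is in the range for the 1st.

1st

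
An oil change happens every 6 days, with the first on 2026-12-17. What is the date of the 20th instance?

The 20th occurrence is 19 intervals after the first: 19 × 6 = 114 days after 2026-12-17.
December has 31 days — 14 days to the end of December leaves 100.
January has 31 days (69 left).
February has 28 days (41 left).
March has 31 days (10 left).
10 days into April → 2027-04-10.

2027-04-10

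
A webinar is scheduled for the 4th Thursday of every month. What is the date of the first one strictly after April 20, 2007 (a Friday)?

April 26, 2007

April 2007 starts on a Sunday; its first Thursday is the 5th, so the 4th Thursday is the 26th — April 26, 2007.
April 26, 2007 is after April 20, 2007, so that is the next one.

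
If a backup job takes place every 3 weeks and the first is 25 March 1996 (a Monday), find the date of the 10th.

The 10th occurrence is 9 intervals after the first: 9 × 21 = 189 days after 25 March 1996.
March has 31 days — 6 days to the end of March leaves 183.
April has 30 days (153 left).
May has 31 days (122 left).
June has 30 days (92 left).
July has 31 days (61 left).
August has 31 days (30 left).
30 days into September → 30 September 1996.

30 September 1996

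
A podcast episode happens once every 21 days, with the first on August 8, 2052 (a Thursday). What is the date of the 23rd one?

The 23rd occurrence is 22 intervals after the first: 22 × 21 = 462 days after August 8, 2052.
August has 31 days — 23 days to the end of August leaves 439.
From end of August to end of 2052 is 122 days (317 left).
January has 31 days (286 left).
February has 28 days (258 left).
March has 31 days (227 left).
April has 30 days (197 left).
May has 31 days (166 left).
June has 30 days (136 left).
July has 31 days (105 left).
August has 31 days (74 left).
September has 30 days (44 left).
October has 31 days (13 left).
13 days into November → November 13, 2053.

November 13, 2053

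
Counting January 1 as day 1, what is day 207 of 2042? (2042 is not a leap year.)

July 26, 2042

January has 31 days (207 − 31 = 176 remain).
February has 28 days (176 − 28 = 148 remain).
March has 31 days (148 − 31 = 117 remain).
April has 30 days (117 − 30 = 87 remain).
May has 31 days (87 − 31 = 56 remain).
June has 30 days (56 − 30 = 26 remain).
26 into July → July 26.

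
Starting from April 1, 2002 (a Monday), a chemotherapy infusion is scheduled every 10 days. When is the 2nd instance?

April 11, 2002

The 2nd occurrence is 1 interval after the first: 1 × 10 = 10 days after April 1, 2002.
10 days later is April 11, 2002.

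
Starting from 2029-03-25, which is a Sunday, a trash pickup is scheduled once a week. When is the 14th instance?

2029-06-24

The 14th occurrence is 13 intervals after the first: 13 × 7 = 91 days after 2029-03-25.
March has 31 days — 6 days to the end of March leaves 85.
April has 30 days (55 left).
May has 31 days (24 left).
24 days into June → 2029-06-24.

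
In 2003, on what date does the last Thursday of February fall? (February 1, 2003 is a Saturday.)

27 February 2003

February 2003 begins on a Saturday, so the first Thursday is February 6 (5 days later).
February 2003 has 28 days. Adding weeks: 6, 13, 20, 27 — the last one ≤ 28 is the 27th.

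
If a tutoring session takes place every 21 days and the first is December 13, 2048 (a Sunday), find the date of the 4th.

February 14, 2049

The 4th occurrence is 3 intervals after the first: 3 × 21 = 63 days after December 13, 2048.
December has 31 days — 18 days to the end of December leaves 45.
January has 31 days (14 left).
14 days into February → February 14, 2049.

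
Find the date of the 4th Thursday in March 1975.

1975-03-27

The first Thursday of March 1975 is March 6.
The 4th Thursday is 3 weeks later: 6 + 21 = 27.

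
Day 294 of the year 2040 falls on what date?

January has 31 days (294 − 31 = 263 remain).
February has 29 days (263 − 29 = 234 remain).
March has 31 days (234 − 31 = 203 remain).
April has 30 days (203 − 30 = 173 remain).
May has 31 days (173 − 31 = 142 remain).
June has 30 days (142 − 30 = 112 remain).
July has 31 days (112 − 31 = 81 remain).
August has 31 days (81 − 31 = 50 remain).
September has 30 days (50 − 30 = 20 remain).
20 into October → October 20.

2040-10-20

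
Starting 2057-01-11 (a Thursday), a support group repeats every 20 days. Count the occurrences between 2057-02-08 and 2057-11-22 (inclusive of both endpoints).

14

Occurrences land 20·i days after 2057-01-11 for i = 0, 1, 2, …
2057-02-08 is 28 days after the start; 28 ÷ 20 = 1 remainder 8; since the remainder is 8, round up to i = 2. First occurrence in the window: #3 on 2057-02-20 (2×20 = 40 days in).
2057-11-22 is 315 days after the start; 315 ÷ 20 = 15 remainder 15. Last occurrence in the window: #16 on 2057-11-07.
Occurrences #3 through #16: 14 in total.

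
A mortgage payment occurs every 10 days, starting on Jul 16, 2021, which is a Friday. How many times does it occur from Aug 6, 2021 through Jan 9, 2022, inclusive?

Occurrences land 10·i days after Jul 16, 2021 for i = 0, 1, 2, …
Aug 6, 2021 is 21 days after the start; 21 ÷ 10 = 2 remainder 1; since the remainder is 1, round up to i = 3. First occurrence in the window: #4 on Aug 15, 2021 (3×10 = 30 days in).
Jan 9, 2022 is 177 days after the start; 177 ÷ 10 = 17 remainder 7. Last occurrence in the window: #18 on Jan 2, 2022.
Occurrences #4 through #18: 15 in total.

15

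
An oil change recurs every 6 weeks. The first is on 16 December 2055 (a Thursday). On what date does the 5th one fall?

1 June 2056

The 5th occurrence is 4 intervals after the first: 4 × 42 = 168 days after 16 December 2055.
December has 31 days — 15 days to the end of December leaves 153.
January has 31 days (122 left).
February has 29 days (93 left).
March has 31 days (62 left).
April has 30 days (32 left).
May has 31 days (1 left).
1 day into June → 1 June 2056.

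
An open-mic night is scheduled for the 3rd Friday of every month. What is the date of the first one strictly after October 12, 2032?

October 2032 starts on a Friday; its first Friday is the 1st, so the 3rd Friday is the 15th — October 15, 2032.
October 15, 2032 is after October 12, 2032, so that is the next one.

October 15, 2032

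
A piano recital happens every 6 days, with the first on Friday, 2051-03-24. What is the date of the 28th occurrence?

2051-09-02

The 28th occurrence is 27 intervals after the first: 27 × 6 = 162 days after 2051-03-24.
March has 31 days — 7 days to the end of March leaves 155.
April has 30 days (125 left).
May has 31 days (94 left).
June has 30 days (64 left).
July has 31 days (33 left).
August has 31 days (2 left).
2 days into September → 2051-09-02.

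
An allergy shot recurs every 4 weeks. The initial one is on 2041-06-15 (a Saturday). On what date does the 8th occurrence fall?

The 8th occurrence is 7 intervals after the first: 7 × 28 = 196 days after 2041-06-15.
June has 30 days — 15 days to the end of June leaves 181.
July has 31 days (150 left).
August has 31 days (119 left).
September has 30 days (89 left).
October has 31 days (58 left).
November has 30 days (28 left).
28 days into December → 2041-12-28.

2041-12-28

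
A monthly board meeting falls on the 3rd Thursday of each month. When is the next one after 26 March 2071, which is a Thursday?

March 2071 starts on a Sunday; its first Thursday is the 5th, so the 3rd Thursday is the 19th — 19 March 2071.
That is not after 26 March 2071, so look at April 2071.
April 2071 starts on a Wednesday; its first Thursday is the 2nd, so the 3rd Thursday is the 16th — 16 April 2071.

16 April 2071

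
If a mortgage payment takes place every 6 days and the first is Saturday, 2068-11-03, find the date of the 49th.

The 49th occurrence is 48 intervals after the first: 48 × 6 = 288 days after 2068-11-03.
November has 30 days — 27 days to the end of November leaves 261.
December has 31 days (230 left).
January has 31 days (199 left).
February has 28 days (171 left).
March has 31 days (140 left).
April has 30 days (110 left).
May has 31 days (79 left).
June has 30 days (49 left).
July has 31 days (18 left).
18 days into August → 2069-08-18.

2069-08-18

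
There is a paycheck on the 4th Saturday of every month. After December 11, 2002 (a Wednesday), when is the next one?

December 2002 starts on a Sunday; its first Saturday is the 7th, so the 4th Saturday is the 28th — December 28, 2002.
December 28, 2002 is after December 11, 2002, so that is the next one.

December 28, 2002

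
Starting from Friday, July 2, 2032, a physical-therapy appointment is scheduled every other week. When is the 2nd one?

The 2nd occurrence is 1 interval after the first: 1 × 14 = 14 days after July 2, 2032.
14 days later is July 16, 2032.

July 16, 2032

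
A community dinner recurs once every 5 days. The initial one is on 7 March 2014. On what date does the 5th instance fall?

The 5th occurrence is 4 intervals after the first: 4 × 5 = 20 days after 7 March 2014.
20 days later is 27 March 2014.

27 March 2014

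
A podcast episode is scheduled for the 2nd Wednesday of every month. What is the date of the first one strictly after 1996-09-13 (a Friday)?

September 1996 starts on a Sunday; its first Wednesday is the 4th, so the 2nd Wednesday is the 11th — 1996-09-11.
That is not after 1996-09-13, so look at October 1996.
October 1996 starts on a Tuesday; its first Wednesday is the 2nd, so the 2nd Wednesday is the 9th — 1996-10-09.

1996-10-09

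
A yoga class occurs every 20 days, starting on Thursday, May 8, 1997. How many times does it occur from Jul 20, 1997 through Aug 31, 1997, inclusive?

Occurrences land 20·i days after May 8, 1997 for i = 0, 1, 2, …
Jul 20, 1997 is 73 days after the start; 73 ÷ 20 = 3 remainder 13; since the remainder is 13, round up to i = 4. First occurrence in the window: #5 on Jul 27, 1997 (4×20 = 80 days in).
Aug 31, 1997 is 115 days after the start; 115 ÷ 20 = 5 remainder 15. Last occurrence in the window: #6 on Aug 16, 1997.
Occurrences #5 through #6: 2 in total.

2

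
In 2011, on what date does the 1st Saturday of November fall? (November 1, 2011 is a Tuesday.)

2011-11-05

November 2011 begins on a Tuesday, so the first Saturday is November 5 (4 days later).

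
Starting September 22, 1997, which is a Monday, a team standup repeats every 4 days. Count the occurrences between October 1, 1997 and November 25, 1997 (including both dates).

14

Occurrences land 4·i days after September 22, 1997 for i = 0, 1, 2, …
October 1, 1997 is 9 days after the start; 9 ÷ 4 = 2 remainder 1; since the remainder is 1, round up to i = 3. First occurrence in the window: #4 on October 4, 1997 (3×4 = 12 days in).
November 25, 1997 is 64 days after the start; 64 ÷ 4 = 16 remainder 0. Last occurrence in the window: #17 on November 25, 1997.
Occurrences #4 through #17: 14 in total.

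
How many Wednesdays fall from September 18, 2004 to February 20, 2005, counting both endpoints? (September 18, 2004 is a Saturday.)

22

September 18, 2004 is a Saturday; the first Wednesday on or after it is September 22, 2004 (4 days later).
From September 22, 2004 to February 20, 2005: 8 + 31 + 30 + 31 + 31 + 20 = 151 days (rest of September, October, November, December, January, February).
151 ÷ 7 = 21 full weeks with remainder 4, so 21 more Wednesdays after the first → 22.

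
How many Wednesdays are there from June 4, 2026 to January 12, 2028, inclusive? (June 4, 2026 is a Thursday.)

84

June 4, 2026 is a Thursday; the first Wednesday on or after it is June 10, 2026 (6 days later).
From June 10, 2026 to January 12, 2028: 204 + 365 + 12 = 581 days (rest of 2026, 2027, to January 12, 2028 in 2028).
581 ÷ 7 = 83 full weeks with remainder 0, so 83 more Wednesdays after the first → 84.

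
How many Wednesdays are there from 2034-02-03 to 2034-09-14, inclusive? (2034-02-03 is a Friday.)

32

2034-02-03 is a Friday; the first Wednesday on or after it is 2034-02-08 (5 days later).
From 2034-02-08 to 2034-09-14: 20 + 31 + 30 + 31 + 30 + 31 + 31 + 14 = 218 days (rest of February, March, April, May, June, July, August, September).
218 ÷ 7 = 31 full weeks with remainder 1, so 31 more Wednesdays after the first → 32.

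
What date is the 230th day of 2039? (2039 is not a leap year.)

January has 31 days (230 − 31 = 199 remain).
February has 28 days (199 − 28 = 171 remain).
March has 31 days (171 − 31 = 140 remain).
April has 30 days (140 − 30 = 110 remain).
May has 31 days (110 − 31 = 79 remain).
June has 30 days (79 − 30 = 49 remain).
July has 31 days (49 − 31 = 18 remain).
18 into August → August 18.

18 August 2039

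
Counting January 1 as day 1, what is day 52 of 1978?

1978-02-21

January has 31 days (52 − 31 = 21 remain).
21 into February → February 21.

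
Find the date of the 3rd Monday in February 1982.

February 1982 begins on a Monday, so the first Monday is February 1.
The 3rd Monday is 2 weeks later: 1 + 14 = 15.

February 15, 1982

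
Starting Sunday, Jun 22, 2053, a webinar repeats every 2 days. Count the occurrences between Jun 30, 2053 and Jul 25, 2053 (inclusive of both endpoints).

Occurrences land 2·i days after Jun 22, 2053 for i = 0, 1, 2, …
Jun 30, 2053 is 8 days after the start; 8 ÷ 2 = 4 remainder 0. First occurrence in the window: #5 on Jun 30, 2053 (4×2 = 8 days in).
Jul 25, 2053 is 33 days after the start; 33 ÷ 2 = 16 remainder 1. Last occurrence in the window: #17 on Jul 24, 2053.
Occurrences #5 through #17: 13 in total.

13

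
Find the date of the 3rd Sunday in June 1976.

20 June 1976

June 1976 begins on a Tuesday, so the first Sunday is June 6 (5 days later).
The 3rd Sunday is 2 weeks later: 6 + 14 = 20.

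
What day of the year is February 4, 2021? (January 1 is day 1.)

35

Days in months before February: 31 = 31.
Plus 4 days into February → day 35.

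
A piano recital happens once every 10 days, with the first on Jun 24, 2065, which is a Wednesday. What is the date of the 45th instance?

The 45th occurrence is 44 intervals after the first: 44 × 10 = 440 days after Jun 24, 2065.
Jun has 30 days — 6 days to the end of Jun leaves 434.
From end of Jun to end of 2065 is 184 days (250 left).
Jan has 31 days (219 left).
Feb has 28 days (191 left).
Mar has 31 days (160 left).
Apr has 30 days (130 left).
May has 31 days (99 left).
Jun has 30 days (69 left).
Jul has 31 days (38 left).
Aug has 31 days (7 left).
7 days into Sep → Sep 7, 2066.

Sep 7, 2066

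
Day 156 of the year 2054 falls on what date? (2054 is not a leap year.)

2054-06-05

January has 31 days (156 − 31 = 125 remain).
February has 28 days (125 − 28 = 97 remain).
March has 31 days (97 − 31 = 66 remain).
April has 30 days (66 − 30 = 36 remain).
May has 31 days (36 − 31 = 5 remain).
5 into June → June 5.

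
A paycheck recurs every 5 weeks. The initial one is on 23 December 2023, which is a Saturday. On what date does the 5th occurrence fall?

11 May 2024

The 5th occurrence is 4 intervals after the first: 4 × 35 = 140 days after 23 December 2023.
December has 31 days — 8 days to the end of December leaves 132.
January has 31 days (101 left).
February has 29 days (72 left).
March has 31 days (41 left).
April has 30 days (11 left).
11 days into May → 11 May 2024.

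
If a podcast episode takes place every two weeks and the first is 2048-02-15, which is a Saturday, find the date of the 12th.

The 12th occurrence is 11 intervals after the first: 11 × 14 = 154 days after 2048-02-15.
February has 29 days — 14 days to the end of February leaves 140.
March has 31 days (109 left).
April has 30 days (79 left).
May has 31 days (48 left).
June has 30 days (18 left).
18 days into July → 2048-07-18.

2048-07-18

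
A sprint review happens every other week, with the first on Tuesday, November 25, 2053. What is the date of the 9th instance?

The 9th occurrence is 8 intervals after the first: 8 × 14 = 112 days after November 25, 2053.
November has 30 days — 5 days to the end of November leaves 107.
December has 31 days (76 left).
January has 31 days (45 left).
February has 28 days (17 left).
17 days into March → March 17, 2054.

March 17, 2054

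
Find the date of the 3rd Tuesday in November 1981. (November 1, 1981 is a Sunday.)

17 November 1981

November 1981 begins on a Sunday, so the first Tuesday is November 3 (2 days later).
The 3rd Tuesday is 2 weeks later: 3 + 14 = 17.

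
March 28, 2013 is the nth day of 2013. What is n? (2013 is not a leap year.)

Days in months before March: 31 + 28 = 59.
Plus 28 days into March → day 87.

87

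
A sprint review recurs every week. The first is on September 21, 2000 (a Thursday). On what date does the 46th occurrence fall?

The 46th occurrence is 45 intervals after the first: 45 × 7 = 315 days after September 21, 2000.
September has 30 days — 9 days to the end of September leaves 306.
October has 31 days (275 left).
November has 30 days (245 left).
December has 31 days (214 left).
January has 31 days (183 left).
February has 28 days (155 left).
March has 31 days (124 left).
April has 30 days (94 left).
May has 31 days (63 left).
June has 30 days (33 left).
July has 31 days (2 left).
2 days into August → August 2, 2001.

August 2, 2001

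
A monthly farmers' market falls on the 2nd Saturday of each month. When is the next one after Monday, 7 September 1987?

September 1987 starts on a Tuesday; its first Saturday is the 5th, so the 2nd Saturday is the 12th — 12 September 1987.
12 September 1987 is after 7 September 1987, so that is the next one.

12 September 1987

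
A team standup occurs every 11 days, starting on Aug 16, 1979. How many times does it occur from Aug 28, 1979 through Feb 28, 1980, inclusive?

Occurrences land 11·i days after Aug 16, 1979 for i = 0, 1, 2, …
Aug 28, 1979 is 12 days after the start; 12 ÷ 11 = 1 remainder 1; since the remainder is 1, round up to i = 2. First occurrence in the window: #3 on Sep 7, 1979 (2×11 = 22 days in).
Feb 28, 1980 is 196 days after the start; 196 ÷ 11 = 17 remainder 9. Last occurrence in the window: #18 on Feb 19, 1980.
Occurrences #3 through #18: 16 in total.

16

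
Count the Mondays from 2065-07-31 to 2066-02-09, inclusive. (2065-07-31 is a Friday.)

2065-07-31 is a Friday; the first Monday on or after it is 2065-08-03 (3 days later).
From 2065-08-03 to 2066-02-09: 28 + 30 + 31 + 30 + 31 + 31 + 9 = 190 days (rest of August, September, October, November, December, January, February).
190 ÷ 7 = 27 full weeks with remainder 1, so 27 more Mondays after the first → 28.

28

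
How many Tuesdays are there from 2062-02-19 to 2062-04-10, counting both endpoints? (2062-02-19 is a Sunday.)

2062-02-19 is a Sunday; the first Tuesday on or after it is 2062-02-21 (2 days later).
From 2062-02-21 to 2062-04-10: 7 + 31 + 10 = 48 days (rest of February, March, April).
48 ÷ 7 = 6 full weeks with remainder 6, so 6 more Tuesdays after the first → 7.

7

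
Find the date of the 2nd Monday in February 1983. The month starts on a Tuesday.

February 1983 begins on a Tuesday, so the first Monday is February 7 (6 days later).
The 2nd Monday is 1 weeks later: 7 + 7 = 14.

1983-02-14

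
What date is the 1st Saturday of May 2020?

May 2020 begins on a Friday, so the first Saturday is May 2 (1 day later).

May 2, 2020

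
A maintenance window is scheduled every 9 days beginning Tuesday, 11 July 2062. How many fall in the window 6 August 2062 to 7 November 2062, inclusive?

11

Occurrences land 9·i days after 11 July 2062 for i = 0, 1, 2, …
6 August 2062 is 26 days after the start; 26 ÷ 9 = 2 remainder 8; since the remainder is 8, round up to i = 3. First occurrence in the window: #4 on 7 August 2062 (3×9 = 27 days in).
7 November 2062 is 119 days after the start; 119 ÷ 9 = 13 remainder 2. Last occurrence in the window: #14 on 5 November 2062.
Occurrences #4 through #14: 11 in total.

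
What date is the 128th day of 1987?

January has 31 days (128 − 31 = 97 remain).
February has 28 days (97 − 28 = 69 remain).
March has 31 days (69 − 31 = 38 remain).
April has 30 days (38 − 30 = 8 remain).
8 into May → May 8.

May 8, 1987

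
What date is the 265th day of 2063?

22 September 2063

January has 31 days (265 − 31 = 234 remain).
February has 28 days (234 − 28 = 206 remain).
March has 31 days (206 − 31 = 175 remain).
April has 30 days (175 − 30 = 145 remain).
May has 31 days (145 − 31 = 114 remain).
June has 30 days (114 − 30 = 84 remain).
July has 31 days (84 − 31 = 53 remain).
August has 31 days (53 − 31 = 22 remain).
22 into September → September 22.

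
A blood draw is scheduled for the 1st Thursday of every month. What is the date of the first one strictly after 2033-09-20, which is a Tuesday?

September 2033 starts on a Thursday, so its 1st Thursday is 2033-09-01.
That is not after 2033-09-20, so look at October 2033.
October 2033 starts on a Saturday, so its 1st Thursday is 2033-10-06 (5 days in).

2033-10-06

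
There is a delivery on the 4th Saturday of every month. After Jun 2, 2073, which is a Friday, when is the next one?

Jun 2073 starts on a Thursday; its first Saturday is the 3rd, so the 4th Saturday is the 24th — Jun 24, 2073.
Jun 24, 2073 is after Jun 2, 2073, so that is the next one.

Jun 24, 2073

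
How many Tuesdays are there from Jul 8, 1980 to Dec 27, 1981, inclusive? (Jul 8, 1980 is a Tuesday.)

Jul 8, 1980 is a Tuesday; the first Tuesday on or after it is Jul 8, 1980.
From Jul 8, 1980 to Dec 27, 1981: 176 + 361 = 537 days (rest of 1980, to Dec 27, 1981 in 1981).
537 ÷ 7 = 76 full weeks with remainder 5, so 76 more Tuesdays after the first → 77.

77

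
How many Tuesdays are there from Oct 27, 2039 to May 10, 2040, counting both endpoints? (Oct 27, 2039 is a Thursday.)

28

Oct 27, 2039 is a Thursday; the first Tuesday on or after it is Nov 1, 2039 (5 days later).
From Nov 1, 2039 to May 10, 2040: 29 + 31 + 31 + 29 + 31 + 30 + 10 = 191 days (rest of Nov, Dec, Jan, Feb, Mar, Apr, May).
191 ÷ 7 = 27 full weeks with remainder 2, so 27 more Tuesdays after the first → 28.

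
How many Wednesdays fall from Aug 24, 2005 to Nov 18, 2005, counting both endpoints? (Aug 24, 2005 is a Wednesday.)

Aug 24, 2005 is a Wednesday; the first Wednesday on or after it is Aug 24, 2005.
From Aug 24, 2005 to Nov 18, 2005: 7 + 30 + 31 + 18 = 86 days (rest of Aug, Sep, Oct, Nov).
86 ÷ 7 = 12 full weeks with remainder 2, so 12 more Wednesdays after the first → 13.

13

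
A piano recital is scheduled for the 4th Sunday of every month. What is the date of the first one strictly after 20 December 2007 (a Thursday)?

23 December 2007

December 2007 starts on a Saturday; its first Sunday is the 2nd, so the 4th Sunday is the 23rd — 23 December 2007.
23 December 2007 is after 20 December 2007, so that is the next one.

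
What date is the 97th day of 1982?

January has 31 days (97 − 31 = 66 remain).
February has 28 days (66 − 28 = 38 remain).
March has 31 days (38 − 31 = 7 remain).
7 into April → April 7.

1982-04-07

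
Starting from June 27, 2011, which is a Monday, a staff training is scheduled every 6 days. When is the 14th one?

September 13, 2011

The 14th occurrence is 13 intervals after the first: 13 × 6 = 78 days after June 27, 2011.
June has 30 days — 3 days to the end of June leaves 75.
July has 31 days (44 left).
August has 31 days (13 left).
13 days into September → September 13, 2011.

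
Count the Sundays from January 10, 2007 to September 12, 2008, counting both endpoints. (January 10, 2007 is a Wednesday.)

January 10, 2007 is a Wednesday; the first Sunday on or after it is January 14, 2007 (4 days later).
From January 14, 2007 to September 12, 2008: 351 + 256 = 607 days (rest of 2007, to September 12, 2008 in 2008).
607 ÷ 7 = 86 full weeks with remainder 5, so 86 more Sundays after the first → 87.

87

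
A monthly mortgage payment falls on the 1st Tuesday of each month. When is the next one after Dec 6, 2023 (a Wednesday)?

Dec 2023 starts on a Friday, so its 1st Tuesday is Dec 5, 2023 (4 days in).
That is not after Dec 6, 2023, so look at Jan 2024.
Jan 2024 starts on a Monday, so its 1st Tuesday is Jan 2, 2024 (1 day in).

Jan 2, 2024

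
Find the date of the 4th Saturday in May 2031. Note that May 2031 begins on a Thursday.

May 2031 begins on a Thursday, so the first Saturday is May 3 (2 days later).
The 4th Saturday is 3 weeks later: 3 + 21 = 24.

May 24, 2031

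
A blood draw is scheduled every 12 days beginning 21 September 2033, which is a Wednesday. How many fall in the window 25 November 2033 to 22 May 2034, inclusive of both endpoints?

Occurrences land 12·i days after 21 September 2033 for i = 0, 1, 2, …
25 November 2033 is 65 days after the start; 65 ÷ 12 = 5 remainder 5; since the remainder is 5, round up to i = 6. First occurrence in the window: #7 on 2 December 2033 (6×12 = 72 days in).
22 May 2034 is 243 days after the start; 243 ÷ 12 = 20 remainder 3. Last occurrence in the window: #21 on 19 May 2034.
Occurrences #7 through #21: 15 in total.

15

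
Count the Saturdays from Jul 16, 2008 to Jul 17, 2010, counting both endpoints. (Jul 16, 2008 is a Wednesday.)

105

Jul 16, 2008 is a Wednesday; the first Saturday on or after it is Jul 19, 2008 (3 days later).
From Jul 19, 2008 to Jul 17, 2010: 165 + 365 + 198 = 728 days (rest of 2008, 2009, to Jul 17, 2010 in 2010).
728 ÷ 7 = 104 full weeks with remainder 0, so 104 more Saturdays after the first → 105.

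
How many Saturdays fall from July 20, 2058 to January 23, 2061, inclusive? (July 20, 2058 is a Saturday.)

July 20, 2058 is a Saturday; the first Saturday on or after it is July 20, 2058.
From July 20, 2058 to January 23, 2061: 164 + 365 + 366 + 23 = 918 days (rest of 2058, 2059, 2060, to January 23, 2061 in 2061).
918 ÷ 7 = 131 full weeks with remainder 1, so 131 more Saturdays after the first → 132.

132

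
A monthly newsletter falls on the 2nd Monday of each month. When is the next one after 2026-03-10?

March 2026 starts on a Sunday; its first Monday is the 2nd, so the 2nd Monday is the 9th — 2026-03-09.
That is not after 2026-03-10, so look at April 2026.
April 2026 starts on a Wednesday; its first Monday is the 6th, so the 2nd Monday is the 13th — 2026-04-13.

2026-04-13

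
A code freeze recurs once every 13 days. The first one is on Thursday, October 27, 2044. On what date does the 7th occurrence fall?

January 13, 2045

The 7th occurrence is 6 intervals after the first: 6 × 13 = 78 days after October 27, 2044.
October has 31 days — 4 days to the end of October leaves 74.
November has 30 days (44 left).
December has 31 days (13 left).
13 days into January → January 13, 2045.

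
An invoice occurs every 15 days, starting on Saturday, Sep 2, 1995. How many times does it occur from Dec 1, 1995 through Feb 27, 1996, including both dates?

6

Occurrences land 15·i days after Sep 2, 1995 for i = 0, 1, 2, …
Dec 1, 1995 is 90 days after the start; 90 ÷ 15 = 6 remainder 0. First occurrence in the window: #7 on Dec 1, 1995 (6×15 = 90 days in).
Feb 27, 1996 is 178 days after the start; 178 ÷ 15 = 11 remainder 13. Last occurrence in the window: #12 on Feb 14, 1996.
Occurrences #7 through #12: 6 in total.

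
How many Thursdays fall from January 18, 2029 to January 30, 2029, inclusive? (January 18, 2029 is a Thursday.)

January 18, 2029 is a Thursday; the first Thursday on or after it is January 18, 2029.
From January 18, 2029 to January 30, 2029 is 30 − 18 = 12 days.
12 ÷ 7 = 1 full weeks with remainder 5, so 1 more Thursdays after the first → 2.

2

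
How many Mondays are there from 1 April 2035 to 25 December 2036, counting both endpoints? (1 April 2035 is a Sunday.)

91

1 April 2035 is a Sunday; the first Monday on or after it is 2 April 2035 (1 day later).
From 2 April 2035 to 25 December 2036: 273 + 360 = 633 days (rest of 2035, to 25 December 2036 in 2036).
633 ÷ 7 = 90 full weeks with remainder 3, so 90 more Mondays after the first → 91.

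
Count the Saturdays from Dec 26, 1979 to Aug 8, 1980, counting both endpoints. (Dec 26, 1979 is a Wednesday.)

32

Dec 26, 1979 is a Wednesday; the first Saturday on or after it is Dec 29, 1979 (3 days later).
From Dec 29, 1979 to Aug 8, 1980: 2 + 31 + 29 + 31 + 30 + 31 + 30 + 31 + 8 = 223 days (rest of Dec, Jan, Feb, Mar, Apr, May, Jun, Jul, Aug).
223 ÷ 7 = 31 full weeks with remainder 6, so 31 more Saturdays after the first → 32.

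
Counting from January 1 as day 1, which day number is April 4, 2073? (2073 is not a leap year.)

Days in months before April: 31 + 28 + 31 = 90.
Plus 4 days into April → day 94.

94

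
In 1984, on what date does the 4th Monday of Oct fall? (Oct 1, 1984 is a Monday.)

Oct 1984 begins on a Monday, so the first Monday is Oct 1.
The 4th Monday is 3 weeks later: 1 + 21 = 22.

Oct 22, 1984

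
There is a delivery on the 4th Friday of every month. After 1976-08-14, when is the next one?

1976-08-27

August 1976 starts on a Sunday; its first Friday is the 6th, so the 4th Friday is the 27th — 1976-08-27.
1976-08-27 is after 1976-08-14, so that is the next one.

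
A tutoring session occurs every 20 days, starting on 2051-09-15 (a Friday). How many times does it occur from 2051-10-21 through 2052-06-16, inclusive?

12

Occurrences land 20·i days after 2051-09-15 for i = 0, 1, 2, …
2051-10-21 is 36 days after the start; 36 ÷ 20 = 1 remainder 16; since the remainder is 16, round up to i = 2. First occurrence in the window: #3 on 2051-10-25 (2×20 = 40 days in).
2052-06-16 is 275 days after the start; 275 ÷ 20 = 13 remainder 15. Last occurrence in the window: #14 on 2052-06-01.
Occurrences #3 through #14: 12 in total.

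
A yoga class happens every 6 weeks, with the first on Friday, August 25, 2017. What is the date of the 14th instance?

The 14th occurrence is 13 intervals after the first: 13 × 42 = 546 days after August 25, 2017.
August has 31 days — 6 days to the end of August leaves 540.
From end of August to end of 2017 is 122 days (418 left).
2018 has 365 days (53 left).
January has 31 days (22 left).
22 days into February → February 22, 2019.

February 22, 2019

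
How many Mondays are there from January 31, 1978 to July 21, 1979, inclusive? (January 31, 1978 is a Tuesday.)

76

January 31, 1978 is a Tuesday; the first Monday on or after it is February 6, 1978 (6 days later).
From February 6, 1978 to July 21, 1979: 328 + 202 = 530 days (rest of 1978, to July 21, 1979 in 1979).
530 ÷ 7 = 75 full weeks with remainder 5, so 75 more Mondays after the first → 76.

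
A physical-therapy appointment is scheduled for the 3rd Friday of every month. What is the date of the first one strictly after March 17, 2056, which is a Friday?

April 21, 2056

March 2056 starts on a Wednesday; its first Friday is the 3rd, so the 3rd Friday is the 17th — March 17, 2056.
That is not after March 17, 2056, so look at April 2056.
April 2056 starts on a Saturday; its first Friday is the 7th, so the 3rd Friday is the 21st — April 21, 2056.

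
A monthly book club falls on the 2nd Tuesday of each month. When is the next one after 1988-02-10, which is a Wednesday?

1988-03-08

February 1988 starts on a Monday; its first Tuesday is the 2nd, so the 2nd Tuesday is the 9th — 1988-02-09.
That is not after 1988-02-10, so look at March 1988.
March 1988 starts on a Tuesday; its first Tuesday is the 1st, so the 2nd Tuesday is the 8th — 1988-03-08.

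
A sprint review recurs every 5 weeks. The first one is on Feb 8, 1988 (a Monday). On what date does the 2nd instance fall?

The 2nd occurrence is 1 interval after the first: 1 × 35 = 35 days after Feb 8, 1988.
Feb has 29 days — 21 days to the end of Feb leaves 14.
14 days into Mar → Mar 14, 1988.

Mar 14, 1988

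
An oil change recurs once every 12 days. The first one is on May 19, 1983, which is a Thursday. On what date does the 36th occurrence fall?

The 36th occurrence is 35 intervals after the first: 35 × 12 = 420 days after May 19, 1983.
May has 31 days — 12 days to the end of May leaves 408.
From end of May to end of 1983 is 214 days (194 left).
January has 31 days (163 left).
February has 29 days (134 left).
March has 31 days (103 left).
April has 30 days (73 left).
May has 31 days (42 left).
June has 30 days (12 left).
12 days into July → July 12, 1984.

July 12, 1984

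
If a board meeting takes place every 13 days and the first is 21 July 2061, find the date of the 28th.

The 28th occurrence is 27 intervals after the first: 27 × 13 = 351 days after 21 July 2061.
July has 31 days — 10 days to the end of July leaves 341.
August has 31 days (310 left).
September has 30 days (280 left).
October has 31 days (249 left).
November has 30 days (219 left).
December has 31 days (188 left).
January has 31 days (157 left).
February has 28 days (129 left).
March has 31 days (98 left).
April has 30 days (68 left).
May has 31 days (37 left).
June has 30 days (7 left).
7 days into July → 7 July 2062.

7 July 2062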